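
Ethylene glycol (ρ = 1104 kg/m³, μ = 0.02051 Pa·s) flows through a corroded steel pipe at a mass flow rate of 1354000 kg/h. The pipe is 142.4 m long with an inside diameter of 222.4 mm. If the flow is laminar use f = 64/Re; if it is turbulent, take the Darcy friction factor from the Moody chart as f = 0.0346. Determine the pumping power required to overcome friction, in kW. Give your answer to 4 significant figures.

P ≈ 320.4 kW

ṁ = 1354000 kg/h = 1354000/3600 = 376.1 kg/s.
A = πD²/4 = π(0.2224)²/4 = 0.03885 m²; mean velocity V = ṁ/(ρA) = 376.1/(1104 · 0.03885) = 8.77 m/s.
Reynolds number Re = ρVD/μ = 1104 · 8.77 · 0.2224 / 0.0205 = 1.05e+05.
Re > 4000 → turbulent; use the Moody-chart value f = 0.0346.
Darcy-Weisbach: ΔP = f(L/D)(ρV²/2) = 0.0346·(142.4/0.2224)·(1104·8.77²/2) = 0.0346·640.3·4.245e+04 = 9.405e+05 Pa.
Q = ṁ/ρ = 376.1/1104 = 0.3407 m³/s.
Pumping power P = QΔP = 0.3407·9.405e+05 = 320410 W = 320.4 kW.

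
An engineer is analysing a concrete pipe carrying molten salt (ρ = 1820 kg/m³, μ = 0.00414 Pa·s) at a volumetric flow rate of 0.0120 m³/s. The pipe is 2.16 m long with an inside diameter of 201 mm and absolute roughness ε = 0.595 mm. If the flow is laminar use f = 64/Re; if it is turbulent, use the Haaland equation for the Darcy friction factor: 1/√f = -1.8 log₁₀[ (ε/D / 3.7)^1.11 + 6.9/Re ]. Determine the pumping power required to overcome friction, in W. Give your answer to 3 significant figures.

P ≈ 0.493 W

Cross-sectional area A = πD²/4 = π(0.201)²/4 = 0.03173 m²; mean velocity V = Q/A = 0.012/0.03173 = 0.3782 m/s.
Reynolds number Re = ρVD/μ = 1820 · 0.3782 · 0.201 / 0.00414 = 3.342e+04.
Re > 4000 → turbulent. Relative roughness ε/D = 0.000595/0.201 = 0.00296. Haaland: 1/√f = -1.8 log₁₀[(0.00296/3.7)^1.11 + 6.9/3.342e+04] = -1.8 log₁₀[0.000365 + 0.000206] = 5.837, so f = 0.02935.
Darcy-Weisbach: ΔP = f(L/D)(ρV²/2) = 0.02935·(2.16/0.201)·(1820·0.3782²/2) = 0.02935·10.75·130.1 = 41.05 Pa.
Pumping power P = QΔP = 0.012·41.05 = 0.4926 W = 0.493 W.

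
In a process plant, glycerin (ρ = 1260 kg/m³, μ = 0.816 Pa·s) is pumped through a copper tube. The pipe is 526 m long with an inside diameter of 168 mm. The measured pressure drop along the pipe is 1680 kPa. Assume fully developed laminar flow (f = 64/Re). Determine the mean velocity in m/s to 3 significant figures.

V ≈ 3.45 m/s

For laminar flow, f = 64/Re with Re = ρVD/μ, so Darcy-Weisbach reduces to ΔP = 32μLV/D². Solving for V: V = ΔP·D²/(32μL) = 1.68e+06·(0.168)²/(32·0.816·526) = 3.452 m/s.
Check: Re = ρVD/μ = 1260·3.452·0.168/0.816 = 895.6 < 2300, so the laminar assumption holds.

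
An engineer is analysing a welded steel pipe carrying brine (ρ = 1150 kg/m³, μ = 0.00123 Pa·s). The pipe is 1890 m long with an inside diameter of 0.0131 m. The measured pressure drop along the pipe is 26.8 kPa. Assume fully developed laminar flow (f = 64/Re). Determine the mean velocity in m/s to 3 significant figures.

For laminar flow, f = 64/Re with Re = ρVD/μ, so Darcy-Weisbach reduces to ΔP = 32μLV/D². Solving for V: V = ΔP·D²/(32μL) = 2.68e+04·(0.0131)²/(32·0.00123·1890) = 0.06182 m/s.
Check: Re = ρVD/μ = 1150·0.06182·0.0131/0.00123 = 757.2 < 2300, so the laminar assumption holds.

V ≈ 0.0618 m/s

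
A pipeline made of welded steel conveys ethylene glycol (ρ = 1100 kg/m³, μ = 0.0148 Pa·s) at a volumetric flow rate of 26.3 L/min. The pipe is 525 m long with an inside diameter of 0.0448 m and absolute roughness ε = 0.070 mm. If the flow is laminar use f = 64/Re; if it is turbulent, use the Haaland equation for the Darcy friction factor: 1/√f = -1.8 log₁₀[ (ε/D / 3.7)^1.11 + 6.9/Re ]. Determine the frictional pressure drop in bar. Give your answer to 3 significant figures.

Q = 26.3 L/min = 26.3/60000 = 0.0004383 m³/s.
Cross-sectional area A = πD²/4 = π(0.0448)²/4 = 0.001576 m²; mean velocity V = Q/A = 0.0004383/0.001576 = 0.2781 m/s.
Reynolds number Re = ρVD/μ = 1100 · 0.2781 · 0.0448 / 0.0148 = 925.9.
Re < 2300 → laminar flow, so f = 64/Re = 64/925.9 = 0.06912 (the turbulent correlation is not needed).
Darcy-Weisbach: ΔP = f(L/D)(ρV²/2) = 0.06912·(525/0.0448)·(1100·0.2781²/2) = 0.06912·1.172e+04·42.53 = 3.445e+04 Pa.
ΔP = 3.445e+04 Pa = 0.344 bar.

ΔP ≈ 0.344 bar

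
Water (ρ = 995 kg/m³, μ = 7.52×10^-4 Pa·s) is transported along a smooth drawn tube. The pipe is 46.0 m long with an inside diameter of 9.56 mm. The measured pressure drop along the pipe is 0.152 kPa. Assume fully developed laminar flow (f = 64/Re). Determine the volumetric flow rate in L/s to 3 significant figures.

For laminar flow, f = 64/Re with Re = ρVD/μ, so Darcy-Weisbach reduces to ΔP = 32μLV/D². Solving for V: V = ΔP·D²/(32μL) = 152·(0.00956)²/(32·0.000752·46) = 0.01255 m/s.
Check: Re = ρVD/μ = 995·0.01255·0.00956/0.000752 = 158.7 < 2300, so the laminar assumption holds.
Q = V·A = 0.01255·(π/4·0.00956²) = 9.008e-07 m³/s = 9.01×10^-4 L/s.

Q ≈ 9.01×10^-4 L/s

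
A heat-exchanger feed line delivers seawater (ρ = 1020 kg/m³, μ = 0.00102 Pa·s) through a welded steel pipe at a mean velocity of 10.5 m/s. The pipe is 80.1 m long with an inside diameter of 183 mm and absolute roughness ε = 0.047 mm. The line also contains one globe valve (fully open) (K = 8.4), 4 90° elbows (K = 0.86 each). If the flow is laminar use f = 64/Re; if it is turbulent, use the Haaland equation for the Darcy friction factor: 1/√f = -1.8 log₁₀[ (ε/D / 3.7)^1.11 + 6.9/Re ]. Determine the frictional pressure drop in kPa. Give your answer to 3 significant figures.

ΔP ≈ 1030 kPa

Reynolds number Re = ρVD/μ = 1020 · 10.5 · 0.183 / 0.00102 = 1.922e+06.
Re > 4000 → turbulent. Relative roughness ε/D = 4.7e-05/0.183 = 0.000257. Haaland: 1/√f = -1.8 log₁₀[(0.000257/3.7)^1.11 + 6.9/1.922e+06] = -1.8 log₁₀[2.42e-05 + 3.59e-06] = 8.201, so f = 0.01487.
Total minor-loss coefficient ΣK = 1·8.4 + 4·0.86 = 11.8.
ΔP = [f·L/D + ΣK]·(ρV²/2) = [0.01487·80.1/0.183 + 11.8]·(1020·10.5²/2) = [6.509 + 11.8]·5.623e+04 = 1.032e+06 Pa.
ΔP = 1.032e+06 Pa = 1030 kPa.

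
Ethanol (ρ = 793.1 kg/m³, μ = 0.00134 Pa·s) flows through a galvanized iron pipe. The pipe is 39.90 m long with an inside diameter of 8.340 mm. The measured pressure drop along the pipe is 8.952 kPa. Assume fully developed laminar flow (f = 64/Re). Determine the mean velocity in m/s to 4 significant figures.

For laminar flow, f = 64/Re with Re = ρVD/μ, so Darcy-Weisbach reduces to ΔP = 32μLV/D². Solving for V: V = ΔP·D²/(32μL) = 8952·(0.00834)²/(32·0.00134·39.9) = 0.3639 m/s.
Check: Re = ρVD/μ = 793.1·0.3639·0.00834/0.00134 = 1796 < 2300, so the laminar assumption holds.

V ≈ 0.3639 m/s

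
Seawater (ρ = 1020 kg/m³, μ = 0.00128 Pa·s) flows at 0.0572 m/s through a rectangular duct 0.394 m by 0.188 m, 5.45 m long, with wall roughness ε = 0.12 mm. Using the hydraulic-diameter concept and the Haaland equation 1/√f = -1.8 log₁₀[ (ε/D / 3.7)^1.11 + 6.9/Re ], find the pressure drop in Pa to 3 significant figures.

Hydraulic diameter D_h = 4A/P = 4·(0.394·0.188)/(2·(0.394+0.188)) = 0.2963/1.164 = 0.2545 m.
Re = ρVD_h/μ = 1020·0.0572·0.2545/0.00128 = 1.16e+04.
ε/D_h = 0.00012/0.2545 = 0.000471; Haaland gives 1/√f = -1.8 log₁₀[4.75e-05+0.000595] = 5.746, so f = 0.03029.
ΔP = f(L/D_h)(ρV²/2) = 0.03029·5.45/0.2545·1.669 = 1.082 Pa.

ΔP ≈ 1.08 Pa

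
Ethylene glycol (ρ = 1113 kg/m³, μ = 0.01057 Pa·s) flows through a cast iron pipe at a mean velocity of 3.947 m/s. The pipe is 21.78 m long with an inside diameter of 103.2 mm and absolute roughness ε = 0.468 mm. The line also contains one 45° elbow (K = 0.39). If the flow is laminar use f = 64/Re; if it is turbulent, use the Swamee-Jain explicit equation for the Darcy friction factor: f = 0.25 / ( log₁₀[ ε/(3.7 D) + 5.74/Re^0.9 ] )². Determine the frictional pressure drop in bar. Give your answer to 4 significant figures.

Reynolds number Re = ρVD/μ = 1113 · 3.947 · 0.1032 / 0.0106 = 4.289e+04.
Re > 4000 → turbulent. Relative roughness ε/D = 0.000468/0.1032 = 0.00453. Swamee-Jain: f = 0.25/(log₁₀[0.00453/3.7 + 5.74/4.289e+04^0.9])² = 0.25/(log₁₀[0.00123 + 0.000389])² = 0.25/(-2.792)² = 0.03207.
Total minor-loss coefficient ΣK = 1·0.39 = 0.39.
ΔP = [f·L/D + ΣK]·(ρV²/2) = [0.03207·21.78/0.1032 + 0.39]·(1113·3.947²/2) = [6.769 + 0.39]·8670 = 6.206e+04 Pa.
ΔP = 6.206e+04 Pa = 0.6206 bar.

ΔP ≈ 0.6206 bar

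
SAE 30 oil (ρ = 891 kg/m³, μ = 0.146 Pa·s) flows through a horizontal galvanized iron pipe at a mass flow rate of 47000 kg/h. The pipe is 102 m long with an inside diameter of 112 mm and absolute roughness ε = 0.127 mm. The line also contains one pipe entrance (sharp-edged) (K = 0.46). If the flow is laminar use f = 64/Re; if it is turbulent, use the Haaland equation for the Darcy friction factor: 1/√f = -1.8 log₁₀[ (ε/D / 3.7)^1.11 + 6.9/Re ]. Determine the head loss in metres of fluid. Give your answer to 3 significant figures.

ṁ = 47000 kg/h = 47000/3600 = 13.06 kg/s.
A = πD²/4 = π(0.112)²/4 = 0.009852 m²; mean velocity V = ṁ/(ρA) = 13.06/(891 · 0.009852) = 1.487 m/s.
Reynolds number Re = ρVD/μ = 891 · 1.487 · 0.112 / 0.146 = 1017.
Re < 2300 → laminar flow, so f = 64/Re = 64/1017 = 0.06296 (the turbulent correlation is not needed).
Total minor-loss coefficient ΣK = 1·0.46 = 0.46.
ΔP = [f·L/D + ΣK]·(ρV²/2) = [0.06296·102/0.112 + 0.46]·(891·1.487²/2) = [57.34 + 0.46]·985.4 = 5.695e+04 Pa.
Head loss h_f = ΔP/(ρg) = 5.695e+04/(891·9.81) = 6.52 m.

h_f ≈ 6.52 m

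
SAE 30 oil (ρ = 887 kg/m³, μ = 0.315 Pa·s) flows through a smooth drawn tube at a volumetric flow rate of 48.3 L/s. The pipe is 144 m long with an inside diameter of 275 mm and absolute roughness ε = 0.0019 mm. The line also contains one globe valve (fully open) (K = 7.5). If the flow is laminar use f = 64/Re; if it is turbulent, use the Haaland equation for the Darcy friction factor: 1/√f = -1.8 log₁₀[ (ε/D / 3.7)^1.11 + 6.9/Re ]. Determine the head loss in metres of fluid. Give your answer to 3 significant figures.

h_f ≈ 2.05 m

Q = 48.3 L/s = 48.3/1000 = 0.0483 m³/s.
Cross-sectional area A = πD²/4 = π(0.275)²/4 = 0.0594 m²; mean velocity V = Q/A = 0.0483/0.0594 = 0.8132 m/s.
Reynolds number Re = ρVD/μ = 887 · 0.8132 · 0.275 / 0.315 = 629.7.
Re < 2300 → laminar flow, so f = 64/Re = 64/629.7 = 0.1016 (the turbulent correlation is not needed).
Total minor-loss coefficient ΣK = 1·7.5 = 7.5.
ΔP = [f·L/D + ΣK]·(ρV²/2) = [0.1016·144/0.275 + 7.5]·(887·0.8132²/2) = [53.22 + 7.5]·293.3 = 1.781e+04 Pa.
Head loss h_f = ΔP/(ρg) = 1.781e+04/(887·9.81) = 2.05 m.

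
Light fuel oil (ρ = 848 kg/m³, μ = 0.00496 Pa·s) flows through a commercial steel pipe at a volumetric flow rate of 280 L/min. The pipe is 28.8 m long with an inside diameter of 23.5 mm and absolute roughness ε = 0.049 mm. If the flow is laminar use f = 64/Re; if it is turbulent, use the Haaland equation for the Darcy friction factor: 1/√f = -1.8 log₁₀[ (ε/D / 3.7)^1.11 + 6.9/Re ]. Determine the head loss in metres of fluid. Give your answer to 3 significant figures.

Q = 280 L/min = 280/60000 = 0.004667 m³/s.
Cross-sectional area A = πD²/4 = π(0.0235)²/4 = 0.0004337 m²; mean velocity V = Q/A = 0.004667/0.0004337 = 10.76 m/s.
Reynolds number Re = ρVD/μ = 848 · 10.76 · 0.0235 / 0.00496 = 4.323e+04.
Re > 4000 → turbulent. Relative roughness ε/D = 4.9e-05/0.0235 = 0.00209. Haaland: 1/√f = -1.8 log₁₀[(0.00209/3.7)^1.11 + 6.9/4.323e+04] = -1.8 log₁₀[0.000247 + 0.00016] = 6.103, so f = 0.02685.
Darcy-Weisbach: ΔP = f(L/D)(ρV²/2) = 0.02685·(28.8/0.0235)·(848·10.76²/2) = 0.02685·1226·4.908e+04 = 1.615e+06 Pa.
Head loss h_f = ΔP/(ρg) = 1.615e+06/(848·9.81) = 194 m.

h_f ≈ 194 m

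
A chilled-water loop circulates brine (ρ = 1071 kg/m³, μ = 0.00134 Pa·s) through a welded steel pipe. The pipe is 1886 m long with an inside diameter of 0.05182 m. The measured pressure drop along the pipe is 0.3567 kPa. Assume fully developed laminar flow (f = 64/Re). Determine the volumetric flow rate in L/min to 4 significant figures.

For laminar flow, f = 64/Re with Re = ρVD/μ, so Darcy-Weisbach reduces to ΔP = 32μLV/D². Solving for V: V = ΔP·D²/(32μL) = 356.7·(0.05182)²/(32·0.00134·1886) = 0.01184 m/s.
Check: Re = ρVD/μ = 1071·0.01184·0.05182/0.00134 = 490.6 < 2300, so the laminar assumption holds.
Q = V·A = 0.01184·(π/4·0.05182²) = 2.498e-05 m³/s = 1.499 L/min.

Q ≈ 1.499 L/min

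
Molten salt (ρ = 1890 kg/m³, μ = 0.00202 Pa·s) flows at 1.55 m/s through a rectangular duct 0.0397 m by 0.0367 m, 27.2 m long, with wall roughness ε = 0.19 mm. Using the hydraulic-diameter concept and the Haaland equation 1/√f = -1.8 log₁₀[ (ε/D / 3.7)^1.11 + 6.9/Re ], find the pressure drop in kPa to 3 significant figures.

ΔP ≈ 51.7 kPa

Hydraulic diameter D_h = 4A/P = 4·(0.0397·0.0367)/(2·(0.0397+0.0367)) = 0.005828/0.1528 = 0.03814 m.
Re = ρVD_h/μ = 1890·1.55·0.03814/0.00202 = 5.531e+04.
ε/D_h = 0.00019/0.03814 = 0.00498; Haaland gives 1/√f = -1.8 log₁₀[0.000651+0.000125] = 5.599, so f = 0.0319.
ΔP = f(L/D_h)(ρV²/2) = 0.0319·27.2/0.03814·2270 = 5.165e+04 Pa.
ΔP = 51.7 kPa.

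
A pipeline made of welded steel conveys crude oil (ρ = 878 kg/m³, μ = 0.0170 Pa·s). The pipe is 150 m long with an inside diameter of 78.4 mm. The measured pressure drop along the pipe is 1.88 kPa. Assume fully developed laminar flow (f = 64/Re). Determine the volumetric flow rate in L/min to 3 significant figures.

For laminar flow, f = 64/Re with Re = ρVD/μ, so Darcy-Weisbach reduces to ΔP = 32μLV/D². Solving for V: V = ΔP·D²/(32μL) = 1880·(0.0784)²/(32·0.017·150) = 0.1416 m/s.
Check: Re = ρVD/μ = 878·0.1416·0.0784/0.017 = 573.4 < 2300, so the laminar assumption holds.
Q = V·A = 0.1416·(π/4·0.0784²) = 0.0006836 m³/s = 41.0 L/min.

Q ≈ 41.0 L/min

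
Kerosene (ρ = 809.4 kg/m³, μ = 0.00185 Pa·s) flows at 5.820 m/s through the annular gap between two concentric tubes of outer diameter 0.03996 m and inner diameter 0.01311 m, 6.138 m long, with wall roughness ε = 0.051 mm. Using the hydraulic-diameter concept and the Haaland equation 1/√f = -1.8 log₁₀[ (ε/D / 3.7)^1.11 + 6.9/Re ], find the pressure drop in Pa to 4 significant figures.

Hydraulic diameter D_h = 4A/P = D_o - D_i = 0.03996 - 0.01311 = 0.02685 m.
Re = ρVD_h/μ = 809.4·5.82·0.02685/0.00185 = 6.837e+04.
ε/D_h = 5.1e-05/0.02685 = 0.0019; Haaland gives 1/√f = -1.8 log₁₀[0.000223+0.000101] = 6.281, so f = 0.02535.
ΔP = f(L/D_h)(ρV²/2) = 0.02535·6.138/0.02685·1.371e+04 = 7.944e+04 Pa.

ΔP ≈ 79440 Pa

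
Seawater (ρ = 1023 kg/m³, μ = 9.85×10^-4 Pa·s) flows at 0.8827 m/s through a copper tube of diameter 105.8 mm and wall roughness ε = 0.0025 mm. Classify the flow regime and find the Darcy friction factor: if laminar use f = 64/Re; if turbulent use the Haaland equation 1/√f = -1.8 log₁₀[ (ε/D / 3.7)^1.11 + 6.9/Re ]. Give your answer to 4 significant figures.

Re = ρVD/μ = 1023·0.8827·0.1058/0.000985 = 9.699e+04.
Re > 4000 → turbulent. ε/D = 2.5e-06/0.1058 = 2.36e-05; Haaland: 1/√f = -1.8 log₁₀[1.71e-06 + 7.11e-05] = 7.448, so f = 0.01803.

f ≈ 0.01803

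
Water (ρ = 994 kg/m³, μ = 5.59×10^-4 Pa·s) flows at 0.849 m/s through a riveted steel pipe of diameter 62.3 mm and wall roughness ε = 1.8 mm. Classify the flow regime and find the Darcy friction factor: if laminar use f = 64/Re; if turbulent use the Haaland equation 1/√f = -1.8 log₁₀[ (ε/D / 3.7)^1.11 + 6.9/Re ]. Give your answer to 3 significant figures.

Re = ρVD/μ = 994·0.849·0.0623/0.000559 = 9.405e+04.
Re > 4000 → turbulent. ε/D = 0.0018/0.0623 = 0.0289; Haaland: 1/√f = -1.8 log₁₀[0.00458 + 7.34e-05] = 4.198, so f = 0.05674.

f ≈ 0.0567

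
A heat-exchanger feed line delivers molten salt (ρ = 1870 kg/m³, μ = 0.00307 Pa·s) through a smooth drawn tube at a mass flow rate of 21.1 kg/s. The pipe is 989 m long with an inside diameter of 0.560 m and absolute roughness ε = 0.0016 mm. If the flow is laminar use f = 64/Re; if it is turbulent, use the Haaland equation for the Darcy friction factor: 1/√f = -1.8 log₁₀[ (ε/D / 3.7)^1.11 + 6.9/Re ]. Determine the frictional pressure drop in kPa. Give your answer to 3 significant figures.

A = πD²/4 = π(0.56)²/4 = 0.2463 m²; mean velocity V = ṁ/(ρA) = 21.1/(1870 · 0.2463) = 0.04581 m/s.
Reynolds number Re = ρVD/μ = 1870 · 0.04581 · 0.56 / 0.00307 = 1.563e+04.
Re > 4000 → turbulent. Relative roughness ε/D = 1.6e-06/0.56 = 2.86e-06. Haaland: 1/√f = -1.8 log₁₀[(2.86e-06/3.7)^1.11 + 6.9/1.563e+04] = -1.8 log₁₀[1.64e-07 + 0.000442] = 6.039, so f = 0.02742.
Darcy-Weisbach: ΔP = f(L/D)(ρV²/2) = 0.02742·(989/0.56)·(1870·0.04581²/2) = 0.02742·1766·1.962 = 95.03 Pa.
ΔP = 95.03 Pa = 0.0950 kPa.

ΔP ≈ 0.0950 kPa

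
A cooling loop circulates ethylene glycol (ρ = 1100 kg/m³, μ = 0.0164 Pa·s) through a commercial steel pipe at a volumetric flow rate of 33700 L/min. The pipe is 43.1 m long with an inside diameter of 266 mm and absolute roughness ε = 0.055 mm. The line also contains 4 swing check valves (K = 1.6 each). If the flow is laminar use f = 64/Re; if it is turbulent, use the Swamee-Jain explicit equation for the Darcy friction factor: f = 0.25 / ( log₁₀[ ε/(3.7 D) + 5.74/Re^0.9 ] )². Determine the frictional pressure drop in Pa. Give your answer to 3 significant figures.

ΔP ≈ 518000 Pa

Q = 33700 L/min = 33700/60000 = 0.5617 m³/s.
Cross-sectional area A = πD²/4 = π(0.266)²/4 = 0.05557 m²; mean velocity V = Q/A = 0.5617/0.05557 = 10.11 m/s.
Reynolds number Re = ρVD/μ = 1100 · 10.11 · 0.266 / 0.0164 = 1.803e+05.
Re > 4000 → turbulent. Relative roughness ε/D = 5.5e-05/0.266 = 0.000207. Swamee-Jain: f = 0.25/(log₁₀[0.000207/3.7 + 5.74/1.803e+05^0.9])² = 0.25/(log₁₀[5.59e-05 + 0.000107])² = 0.25/(-3.789)² = 0.01742.
Total minor-loss coefficient ΣK = 4·1.6 = 6.4.
ΔP = [f·L/D + ΣK]·(ρV²/2) = [0.01742·43.1/0.266 + 6.4]·(1100·10.11²/2) = [2.822 + 6.4]·5.618e+04 = 5.181e+05 Pa.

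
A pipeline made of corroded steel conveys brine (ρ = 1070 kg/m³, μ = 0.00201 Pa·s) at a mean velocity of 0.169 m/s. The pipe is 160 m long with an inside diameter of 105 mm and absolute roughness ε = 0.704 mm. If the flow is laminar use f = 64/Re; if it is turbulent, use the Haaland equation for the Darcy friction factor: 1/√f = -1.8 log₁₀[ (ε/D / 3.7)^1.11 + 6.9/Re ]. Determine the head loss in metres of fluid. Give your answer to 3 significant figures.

h_f ≈ 0.0882 m

Reynolds number Re = ρVD/μ = 1070 · 0.169 · 0.105 / 0.00201 = 9446.
Re > 4000 → turbulent. Relative roughness ε/D = 0.000704/0.105 = 0.0067. Haaland: 1/√f = -1.8 log₁₀[(0.0067/3.7)^1.11 + 6.9/9446] = -1.8 log₁₀[0.000905 + 0.00073] = 5.016, so f = 0.03975.
Darcy-Weisbach: ΔP = f(L/D)(ρV²/2) = 0.03975·(160/0.105)·(1070·0.169²/2) = 0.03975·1524·15.28 = 925.6 Pa.
Head loss h_f = ΔP/(ρg) = 925.6/(1070·9.81) = 0.0882 m.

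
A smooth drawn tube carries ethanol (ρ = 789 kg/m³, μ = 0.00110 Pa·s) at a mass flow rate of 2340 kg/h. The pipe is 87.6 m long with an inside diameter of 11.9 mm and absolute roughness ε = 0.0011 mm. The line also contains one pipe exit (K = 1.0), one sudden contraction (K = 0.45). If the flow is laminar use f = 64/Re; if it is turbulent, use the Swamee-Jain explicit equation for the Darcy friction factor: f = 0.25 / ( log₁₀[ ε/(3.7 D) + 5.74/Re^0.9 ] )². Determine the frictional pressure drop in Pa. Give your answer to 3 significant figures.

ṁ = 2340 kg/h = 2340/3600 = 0.65 kg/s.
A = πD²/4 = π(0.0119)²/4 = 0.0001112 m²; mean velocity V = ṁ/(ρA) = 0.65/(789 · 0.0001112) = 7.407 m/s.
Reynolds number Re = ρVD/μ = 789 · 7.407 · 0.0119 / 0.0011 = 6.322e+04.
Re > 4000 → turbulent. Relative roughness ε/D = 1.1e-06/0.0119 = 9.24e-05. Swamee-Jain: f = 0.25/(log₁₀[9.24e-05/3.7 + 5.74/6.322e+04^0.9])² = 0.25/(log₁₀[2.5e-05 + 0.000274])² = 0.25/(-3.524)² = 0.02013.
Total minor-loss coefficient ΣK = 1·1 + 1·0.45 = 1.45.
ΔP = [f·L/D + ΣK]·(ρV²/2) = [0.02013·87.6/0.0119 + 1.45]·(789·7.407²/2) = [148.2 + 1.45]·2.164e+04 = 3.239e+06 Pa.

ΔP ≈ 3.24×10^6 Pa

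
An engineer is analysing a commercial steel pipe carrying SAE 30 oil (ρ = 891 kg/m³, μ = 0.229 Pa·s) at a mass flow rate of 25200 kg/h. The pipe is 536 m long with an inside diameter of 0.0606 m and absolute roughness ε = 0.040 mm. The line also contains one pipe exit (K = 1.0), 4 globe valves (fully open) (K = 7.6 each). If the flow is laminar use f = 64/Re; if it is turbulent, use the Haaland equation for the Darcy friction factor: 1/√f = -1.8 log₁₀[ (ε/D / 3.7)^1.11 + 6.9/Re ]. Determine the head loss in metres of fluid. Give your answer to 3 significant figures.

h_f ≈ 345 m

ṁ = 25200 kg/h = 25200/3600 = 7 kg/s.
A = πD²/4 = π(0.0606)²/4 = 0.002884 m²; mean velocity V = ṁ/(ρA) = 7/(891 · 0.002884) = 2.724 m/s.
Reynolds number Re = ρVD/μ = 891 · 2.724 · 0.0606 / 0.229 = 642.2.
Re < 2300 → laminar flow, so f = 64/Re = 64/642.2 = 0.09965 (the turbulent correlation is not needed).
Total minor-loss coefficient ΣK = 1·1 + 4·7.6 = 31.4.
ΔP = [f·L/D + ΣK]·(ρV²/2) = [0.09965·536/0.0606 + 31.4]·(891·2.724²/2) = [881.4 + 31.4]·3305 = 3.017e+06 Pa.
Head loss h_f = ΔP/(ρg) = 3.017e+06/(891·9.81) = 345 m.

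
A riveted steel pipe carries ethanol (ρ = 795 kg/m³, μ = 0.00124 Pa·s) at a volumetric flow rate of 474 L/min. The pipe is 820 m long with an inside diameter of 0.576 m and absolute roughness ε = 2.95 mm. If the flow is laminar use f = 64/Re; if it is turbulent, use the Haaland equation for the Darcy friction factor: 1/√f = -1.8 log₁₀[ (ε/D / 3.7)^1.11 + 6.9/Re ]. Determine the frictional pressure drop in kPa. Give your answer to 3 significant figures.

ΔP ≈ 0.0192 kPa

Q = 474 L/min = 474/60000 = 0.0079 m³/s.
Cross-sectional area A = πD²/4 = π(0.576)²/4 = 0.2606 m²; mean velocity V = Q/A = 0.0079/0.2606 = 0.03032 m/s.
Reynolds number Re = ρVD/μ = 795 · 0.03032 · 0.576 / 0.00124 = 1.12e+04.
Re > 4000 → turbulent. Relative roughness ε/D = 0.00295/0.576 = 0.00512. Haaland: 1/√f = -1.8 log₁₀[(0.00512/3.7)^1.11 + 6.9/1.12e+04] = -1.8 log₁₀[0.000671 + 0.000616] = 5.203, so f = 0.03695.
Darcy-Weisbach: ΔP = f(L/D)(ρV²/2) = 0.03695·(820/0.576)·(795·0.03032²/2) = 0.03695·1424·0.3654 = 19.22 Pa.
ΔP = 19.22 Pa = 0.0192 kPa.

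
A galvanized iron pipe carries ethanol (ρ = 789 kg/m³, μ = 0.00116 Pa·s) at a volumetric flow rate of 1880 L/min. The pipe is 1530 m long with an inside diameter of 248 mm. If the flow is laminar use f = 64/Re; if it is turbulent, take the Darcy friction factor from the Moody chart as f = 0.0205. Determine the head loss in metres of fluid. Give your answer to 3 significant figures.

h_f ≈ 2.71 m

Q = 1880 L/min = 1880/60000 = 0.03133 m³/s.
Cross-sectional area A = πD²/4 = π(0.248)²/4 = 0.04831 m²; mean velocity V = Q/A = 0.03133/0.04831 = 0.6487 m/s.
Reynolds number Re = ρVD/μ = 789 · 0.6487 · 0.248 / 0.00116 = 1.094e+05.
Re > 4000 → turbulent; use the Moody-chart value f = 0.0205.
Darcy-Weisbach: ΔP = f(L/D)(ρV²/2) = 0.0205·(1530/0.248)·(789·0.6487²/2) = 0.0205·6169·166 = 2.099e+04 Pa.
Head loss h_f = ΔP/(ρg) = 2.099e+04/(789·9.81) = 2.71 m.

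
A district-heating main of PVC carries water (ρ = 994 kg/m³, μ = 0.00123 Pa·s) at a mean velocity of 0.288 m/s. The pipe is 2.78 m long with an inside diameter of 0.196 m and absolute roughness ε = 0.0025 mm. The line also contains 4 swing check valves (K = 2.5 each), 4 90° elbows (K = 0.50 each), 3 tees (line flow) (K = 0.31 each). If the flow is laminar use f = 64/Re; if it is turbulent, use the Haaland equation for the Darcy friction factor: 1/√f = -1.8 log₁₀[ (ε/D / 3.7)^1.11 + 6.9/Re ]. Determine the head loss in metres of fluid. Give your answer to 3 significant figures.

h_f ≈ 0.0559 m

Reynolds number Re = ρVD/μ = 994 · 0.288 · 0.196 / 0.00123 = 4.562e+04.
Re > 4000 → turbulent. Relative roughness ε/D = 2.5e-06/0.196 = 1.28e-05. Haaland: 1/√f = -1.8 log₁₀[(1.28e-05/3.7)^1.11 + 6.9/4.562e+04] = -1.8 log₁₀[8.64e-07 + 0.000151] = 6.872, so f = 0.02118.
Total minor-loss coefficient ΣK = 4·2.5 + 4·0.5 + 3·0.31 = 12.9.
ΔP = [f·L/D + ΣK]·(ρV²/2) = [0.02118·2.78/0.196 + 12.9]·(994·0.288²/2) = [0.3003 + 12.9]·41.22 = 545.4 Pa.
Head loss h_f = ΔP/(ρg) = 545.4/(994·9.81) = 0.0559 m.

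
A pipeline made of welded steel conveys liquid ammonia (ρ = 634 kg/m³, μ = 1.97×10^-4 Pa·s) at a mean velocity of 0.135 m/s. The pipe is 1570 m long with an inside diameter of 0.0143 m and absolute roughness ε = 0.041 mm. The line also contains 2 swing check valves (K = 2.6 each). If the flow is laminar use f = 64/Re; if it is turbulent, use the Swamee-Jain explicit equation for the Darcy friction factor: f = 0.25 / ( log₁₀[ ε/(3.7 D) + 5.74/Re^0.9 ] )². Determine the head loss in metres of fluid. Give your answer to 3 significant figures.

Reynolds number Re = ρVD/μ = 634 · 0.135 · 0.0143 / 0.000197 = 6213.
Re > 4000 → turbulent. Relative roughness ε/D = 4.1e-05/0.0143 = 0.00287. Swamee-Jain: f = 0.25/(log₁₀[0.00287/3.7 + 5.74/6213^0.9])² = 0.25/(log₁₀[0.000775 + 0.00221])² = 0.25/(-2.525)² = 0.03922.
Total minor-loss coefficient ΣK = 2·2.6 = 5.2.
ΔP = [f·L/D + ΣK]·(ρV²/2) = [0.03922·1570/0.0143 + 5.2]·(634·0.135²/2) = [4306 + 5.2]·5.777 = 2.491e+04 Pa.
Head loss h_f = ΔP/(ρg) = 2.491e+04/(634·9.81) = 4.00 m.

h_f ≈ 4.00 m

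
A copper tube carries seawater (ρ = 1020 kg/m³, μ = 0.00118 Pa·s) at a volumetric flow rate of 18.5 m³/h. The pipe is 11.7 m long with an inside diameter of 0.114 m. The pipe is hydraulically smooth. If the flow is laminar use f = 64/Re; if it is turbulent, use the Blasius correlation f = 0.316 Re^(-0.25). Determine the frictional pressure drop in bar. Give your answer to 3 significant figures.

ΔP ≈ 0.00281 bar

Q = 18.5 m³/h = 18.5/3600 = 0.005139 m³/s.
Cross-sectional area A = πD²/4 = π(0.114)²/4 = 0.01021 m²; mean velocity V = Q/A = 0.005139/0.01021 = 0.5035 m/s.
Reynolds number Re = ρVD/μ = 1020 · 0.5035 · 0.114 / 0.00118 = 4.961e+04.
Re > 4000 → turbulent. Smooth-pipe (Blasius): f = 0.316 Re^(-0.25) = 0.316/(4.961e+04)^0.25 = 0.02117.
Darcy-Weisbach: ΔP = f(L/D)(ρV²/2) = 0.02117·(11.7/0.114)·(1020·0.5035²/2) = 0.02117·102.6·129.3 = 280.9 Pa.
ΔP = 280.9 Pa = 0.00281 bar.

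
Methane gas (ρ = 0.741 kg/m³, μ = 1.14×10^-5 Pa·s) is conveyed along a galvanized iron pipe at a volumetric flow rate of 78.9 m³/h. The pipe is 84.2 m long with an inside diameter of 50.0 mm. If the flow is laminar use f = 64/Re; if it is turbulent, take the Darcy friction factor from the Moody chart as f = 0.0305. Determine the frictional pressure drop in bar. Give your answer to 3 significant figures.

Q = 78.9 m³/h = 78.9/3600 = 0.02192 m³/s.
Cross-sectional area A = πD²/4 = π(0.05)²/4 = 0.001963 m²; mean velocity V = Q/A = 0.02192/0.001963 = 11.16 m/s.
Reynolds number Re = ρVD/μ = 0.741 · 11.16 · 0.05 / 1.14e-05 = 3.628e+04.
Re > 4000 → turbulent; use the Moody-chart value f = 0.0305.
Darcy-Weisbach: ΔP = f(L/D)(ρV²/2) = 0.0305·(84.2/0.05)·(0.741·11.16²/2) = 0.0305·1684·46.16 = 2371 Pa.
ΔP = 2371 Pa = 0.0237 bar.

ΔP ≈ 0.0237 bar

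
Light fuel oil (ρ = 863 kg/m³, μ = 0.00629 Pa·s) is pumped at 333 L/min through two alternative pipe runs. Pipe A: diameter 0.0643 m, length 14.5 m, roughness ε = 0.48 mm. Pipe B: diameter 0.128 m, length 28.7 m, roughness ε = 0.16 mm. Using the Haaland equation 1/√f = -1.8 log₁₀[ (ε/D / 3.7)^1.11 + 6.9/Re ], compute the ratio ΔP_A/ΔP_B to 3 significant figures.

Pipe A: V = Q/A = 0.00555/0.003247 = 1.709 m/s; Re = 1.508e+04; ε/D = 0.00747; Haaland → f = 0.03852; ΔP_A = f(L/D)(ρV²/2) = 1.095e+04 Pa.
Pipe B: V = Q/A = 0.00555/0.01287 = 0.4313 m/s; Re = 7574; ε/D = 0.00125; Haaland → f = 0.03479; ΔP_B = f(L/D)(ρV²/2) = 626.2 Pa.
ΔP_A/ΔP_B = 1.095e+04/626.2 = 17.5.

ΔP_A/ΔP_B ≈ 17.5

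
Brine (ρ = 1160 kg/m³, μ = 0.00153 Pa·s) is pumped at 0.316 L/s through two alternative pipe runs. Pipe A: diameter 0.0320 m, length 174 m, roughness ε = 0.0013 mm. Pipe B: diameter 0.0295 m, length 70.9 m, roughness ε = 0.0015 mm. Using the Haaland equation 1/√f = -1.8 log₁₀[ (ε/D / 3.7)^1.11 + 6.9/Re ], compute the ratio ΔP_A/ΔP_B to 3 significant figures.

ΔP_A/ΔP_B ≈ 1.67

Pipe A: V = Q/A = 0.000316/0.0008042 = 0.3929 m/s; Re = 9533; ε/D = 4.06e-05; Haaland → f = 0.03133; ΔP_A = f(L/D)(ρV²/2) = 1.526e+04 Pa.
Pipe B: V = Q/A = 0.000316/0.0006835 = 0.4623 m/s; Re = 1.034e+04; ε/D = 5.08e-05; Haaland → f = 0.03065; ΔP_B = f(L/D)(ρV²/2) = 9134 Pa.
ΔP_A/ΔP_B = 1.526e+04/9134 = 1.67.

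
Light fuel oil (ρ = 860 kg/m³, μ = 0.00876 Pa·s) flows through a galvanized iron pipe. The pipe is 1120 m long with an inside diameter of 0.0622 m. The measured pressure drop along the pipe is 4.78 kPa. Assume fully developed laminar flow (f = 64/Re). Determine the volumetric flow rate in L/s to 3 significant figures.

For laminar flow, f = 64/Re with Re = ρVD/μ, so Darcy-Weisbach reduces to ΔP = 32μLV/D². Solving for V: V = ΔP·D²/(32μL) = 4780·(0.0622)²/(32·0.00876·1120) = 0.0589 m/s.
Check: Re = ρVD/μ = 860·0.0589·0.0622/0.00876 = 359.7 < 2300, so the laminar assumption holds.
Q = V·A = 0.0589·(π/4·0.0622²) = 0.000179 m³/s = 0.179 L/s.

Q ≈ 0.179 L/s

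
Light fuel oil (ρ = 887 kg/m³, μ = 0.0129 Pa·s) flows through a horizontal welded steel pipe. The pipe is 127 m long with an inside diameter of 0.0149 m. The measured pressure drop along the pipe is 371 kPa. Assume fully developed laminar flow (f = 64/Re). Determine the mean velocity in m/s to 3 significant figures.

For laminar flow, f = 64/Re with Re = ρVD/μ, so Darcy-Weisbach reduces to ΔP = 32μLV/D². Solving for V: V = ΔP·D²/(32μL) = 3.71e+05·(0.0149)²/(32·0.0129·127) = 1.571 m/s.
Check: Re = ρVD/μ = 887·1.571·0.0149/0.0129 = 1610 < 2300, so the laminar assumption holds.

V ≈ 1.57 m/s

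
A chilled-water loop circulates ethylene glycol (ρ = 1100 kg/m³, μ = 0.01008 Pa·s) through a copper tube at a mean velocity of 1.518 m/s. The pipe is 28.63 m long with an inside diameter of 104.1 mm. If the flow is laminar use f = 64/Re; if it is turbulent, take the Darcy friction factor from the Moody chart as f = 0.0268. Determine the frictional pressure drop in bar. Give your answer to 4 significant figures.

Reynolds number Re = ρVD/μ = 1100 · 1.518 · 0.1041 / 0.0101 = 1.724e+04.
Re > 4000 → turbulent; use the Moody-chart value f = 0.0268.
Darcy-Weisbach: ΔP = f(L/D)(ρV²/2) = 0.0268·(28.63/0.1041)·(1100·1.518²/2) = 0.0268·275·1267 = 9341 Pa.
ΔP = 9341 Pa = 0.09341 bar.

ΔP ≈ 0.09341 bar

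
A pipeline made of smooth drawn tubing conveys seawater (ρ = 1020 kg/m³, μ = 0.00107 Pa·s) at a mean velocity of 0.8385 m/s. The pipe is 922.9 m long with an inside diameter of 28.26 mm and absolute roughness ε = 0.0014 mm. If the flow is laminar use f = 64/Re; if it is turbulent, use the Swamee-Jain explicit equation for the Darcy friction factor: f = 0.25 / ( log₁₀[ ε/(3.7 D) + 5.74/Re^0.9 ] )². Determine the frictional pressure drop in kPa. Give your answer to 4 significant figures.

ΔP ≈ 294.8 kPa

Reynolds number Re = ρVD/μ = 1020 · 0.8385 · 0.02826 / 0.00107 = 2.259e+04.
Re > 4000 → turbulent. Relative roughness ε/D = 1.4e-06/0.02826 = 4.95e-05. Swamee-Jain: f = 0.25/(log₁₀[4.95e-05/3.7 + 5.74/2.259e+04^0.9])² = 0.25/(log₁₀[1.34e-05 + 0.000692])² = 0.25/(-3.151)² = 0.02517.
Darcy-Weisbach: ΔP = f(L/D)(ρV²/2) = 0.02517·(922.9/0.02826)·(1020·0.8385²/2) = 0.02517·3.266e+04·358.6 = 2.948e+05 Pa.
ΔP = 2.948e+05 Pa = 294.8 kPa.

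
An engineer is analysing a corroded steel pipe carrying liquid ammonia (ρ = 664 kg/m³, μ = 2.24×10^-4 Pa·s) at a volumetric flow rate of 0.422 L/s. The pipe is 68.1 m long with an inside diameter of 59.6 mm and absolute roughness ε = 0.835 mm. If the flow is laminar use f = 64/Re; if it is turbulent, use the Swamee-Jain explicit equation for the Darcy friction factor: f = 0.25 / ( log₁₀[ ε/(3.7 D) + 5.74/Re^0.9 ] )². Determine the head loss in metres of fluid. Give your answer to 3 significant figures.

Q = 0.422 L/s = 0.422/1000 = 0.000422 m³/s.
Cross-sectional area A = πD²/4 = π(0.0596)²/4 = 0.00279 m²; mean velocity V = Q/A = 0.000422/0.00279 = 0.1513 m/s.
Reynolds number Re = ρVD/μ = 664 · 0.1513 · 0.0596 / 0.000224 = 2.672e+04.
Re > 4000 → turbulent. Relative roughness ε/D = 0.000835/0.0596 = 0.014. Swamee-Jain: f = 0.25/(log₁₀[0.014/3.7 + 5.74/2.672e+04^0.9])² = 0.25/(log₁₀[0.00379 + 0.000595])² = 0.25/(-2.358)² = 0.04495.
Darcy-Weisbach: ΔP = f(L/D)(ρV²/2) = 0.04495·(68.1/0.0596)·(664·0.1513²/2) = 0.04495·1143·7.596 = 390.1 Pa.
Head loss h_f = ΔP/(ρg) = 390.1/(664·9.81) = 0.0599 m.

h_f ≈ 0.0599 m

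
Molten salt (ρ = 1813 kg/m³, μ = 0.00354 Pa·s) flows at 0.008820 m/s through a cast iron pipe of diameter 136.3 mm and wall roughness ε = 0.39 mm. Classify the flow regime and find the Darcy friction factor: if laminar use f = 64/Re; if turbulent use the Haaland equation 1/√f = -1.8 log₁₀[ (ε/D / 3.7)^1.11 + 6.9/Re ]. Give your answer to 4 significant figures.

f ≈ 0.1039

Re = ρVD/μ = 1813·0.00882·0.1363/0.00354 = 615.7.
Re < 2300 → laminar, so f = 64/Re = 0.1039 (roughness is irrelevant in laminar flow).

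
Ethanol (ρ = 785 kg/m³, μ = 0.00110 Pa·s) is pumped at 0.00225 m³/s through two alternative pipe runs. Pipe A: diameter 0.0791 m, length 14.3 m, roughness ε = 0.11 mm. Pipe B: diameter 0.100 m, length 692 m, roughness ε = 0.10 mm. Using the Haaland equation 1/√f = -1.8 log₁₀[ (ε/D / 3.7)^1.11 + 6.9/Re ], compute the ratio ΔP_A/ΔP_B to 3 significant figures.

ΔP_A/ΔP_B ≈ 0.0659

Pipe A: V = Q/A = 0.00225/0.004914 = 0.4579 m/s; Re = 2.585e+04; ε/D = 0.00139; Haaland → f = 0.02715; ΔP_A = f(L/D)(ρV²/2) = 403.8 Pa.
Pipe B: V = Q/A = 0.00225/0.007854 = 0.2865 m/s; Re = 2.044e+04; ε/D = 0.001; Haaland → f = 0.02751; ΔP_B = f(L/D)(ρV²/2) = 6132 Pa.
ΔP_A/ΔP_B = 403.8/6132 = 0.0659.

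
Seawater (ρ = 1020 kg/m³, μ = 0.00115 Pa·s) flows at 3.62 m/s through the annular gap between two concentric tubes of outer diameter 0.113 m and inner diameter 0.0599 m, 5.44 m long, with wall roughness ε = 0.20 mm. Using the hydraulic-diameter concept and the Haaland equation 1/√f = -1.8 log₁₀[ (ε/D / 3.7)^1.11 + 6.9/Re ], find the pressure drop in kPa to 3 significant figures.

Hydraulic diameter D_h = 4A/P = D_o - D_i = 0.113 - 0.0599 = 0.0531 m.
Re = ρVD_h/μ = 1020·3.62·0.0531/0.00115 = 1.705e+05.
ε/D_h = 0.0002/0.0531 = 0.00377; Haaland gives 1/√f = -1.8 log₁₀[0.000477+4.05e-05] = 5.915, so f = 0.02858.
ΔP = f(L/D_h)(ρV²/2) = 0.02858·5.44/0.0531·6683 = 1.957e+04 Pa.
ΔP = 19.6 kPa.

ΔP ≈ 19.6 kPa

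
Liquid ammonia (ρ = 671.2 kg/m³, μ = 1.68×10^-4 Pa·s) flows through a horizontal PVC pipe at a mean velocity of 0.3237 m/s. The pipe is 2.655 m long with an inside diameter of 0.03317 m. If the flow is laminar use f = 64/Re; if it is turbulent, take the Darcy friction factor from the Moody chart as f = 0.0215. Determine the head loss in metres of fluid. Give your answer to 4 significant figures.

h_f ≈ 0.009191 m

Reynolds number Re = ρVD/μ = 671.2 · 0.3237 · 0.03317 / 0.000168 = 4.29e+04.
Re > 4000 → turbulent; use the Moody-chart value f = 0.0215.
Darcy-Weisbach: ΔP = f(L/D)(ρV²/2) = 0.0215·(2.655/0.03317)·(671.2·0.3237²/2) = 0.0215·80.04·35.16 = 60.52 Pa.
Head loss h_f = ΔP/(ρg) = 60.52/(671.2·9.81) = 0.009191 m.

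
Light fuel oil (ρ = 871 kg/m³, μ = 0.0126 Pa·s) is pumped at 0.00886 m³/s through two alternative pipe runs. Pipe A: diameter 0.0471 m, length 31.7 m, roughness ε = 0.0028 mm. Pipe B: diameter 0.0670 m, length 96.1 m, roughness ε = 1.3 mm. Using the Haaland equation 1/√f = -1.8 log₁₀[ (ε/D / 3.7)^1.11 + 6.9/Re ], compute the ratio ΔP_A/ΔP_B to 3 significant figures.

ΔP_A/ΔP_B ≈ 1.01

Pipe A: V = Q/A = 0.00886/0.001742 = 5.085 m/s; Re = 1.656e+04; ε/D = 5.94e-05; Haaland → f = 0.02709; ΔP_A = f(L/D)(ρV²/2) = 2.053e+05 Pa.
Pipe B: V = Q/A = 0.00886/0.003526 = 2.513 m/s; Re = 1.164e+04; ε/D = 0.0194; Haaland → f = 0.05136; ΔP_B = f(L/D)(ρV²/2) = 2.026e+05 Pa.
ΔP_A/ΔP_B = 2.053e+05/2.026e+05 = 1.01.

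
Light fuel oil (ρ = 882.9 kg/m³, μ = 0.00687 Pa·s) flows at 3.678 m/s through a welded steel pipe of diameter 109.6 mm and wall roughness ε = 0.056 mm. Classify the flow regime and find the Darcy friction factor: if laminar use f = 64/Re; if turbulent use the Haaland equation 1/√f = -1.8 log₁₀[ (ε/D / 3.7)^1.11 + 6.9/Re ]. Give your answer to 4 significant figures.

Re = ρVD/μ = 882.9·3.678·0.1096/0.00687 = 5.181e+04.
Re > 4000 → turbulent. ε/D = 5.6e-05/0.1096 = 0.000511; Haaland: 1/√f = -1.8 log₁₀[5.2e-05 + 0.000133] = 6.718, so f = 0.02215.

f ≈ 0.02215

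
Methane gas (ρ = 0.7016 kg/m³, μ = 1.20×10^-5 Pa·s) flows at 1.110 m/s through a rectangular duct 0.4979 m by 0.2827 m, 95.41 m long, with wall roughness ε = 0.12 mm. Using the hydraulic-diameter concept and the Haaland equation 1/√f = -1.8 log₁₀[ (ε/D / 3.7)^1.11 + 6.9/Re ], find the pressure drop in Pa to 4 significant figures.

ΔP ≈ 2.905 Pa

Hydraulic diameter D_h = 4A/P = 4·(0.4979·0.2827)/(2·(0.4979+0.2827)) = 0.563/1.561 = 0.3606 m.
Re = ρVD_h/μ = 0.7016·1.11·0.3606/1.2e-05 = 2.34e+04.
ε/D_h = 0.00012/0.3606 = 0.000333; Haaland gives 1/√f = -1.8 log₁₀[3.23e-05+0.000295] = 6.274, so f = 0.02541.
ΔP = f(L/D_h)(ρV²/2) = 0.02541·95.41/0.3606·0.4322 = 2.905 Pa.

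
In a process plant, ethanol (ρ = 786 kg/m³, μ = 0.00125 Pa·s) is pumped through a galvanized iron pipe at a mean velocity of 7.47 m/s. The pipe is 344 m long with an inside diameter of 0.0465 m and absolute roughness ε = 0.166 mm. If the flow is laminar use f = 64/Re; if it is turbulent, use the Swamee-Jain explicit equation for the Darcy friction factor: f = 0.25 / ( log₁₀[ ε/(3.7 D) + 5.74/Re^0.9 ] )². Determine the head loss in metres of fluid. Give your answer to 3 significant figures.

Reynolds number Re = ρVD/μ = 786 · 7.47 · 0.0465 / 0.00125 = 2.184e+05.
Re > 4000 → turbulent. Relative roughness ε/D = 0.000166/0.0465 = 0.00357. Swamee-Jain: f = 0.25/(log₁₀[0.00357/3.7 + 5.74/2.184e+05^0.9])² = 0.25/(log₁₀[0.000965 + 8.99e-05])² = 0.25/(-2.977)² = 0.02821.
Darcy-Weisbach: ΔP = f(L/D)(ρV²/2) = 0.02821·(344/0.0465)·(786·7.47²/2) = 0.02821·7398·2.193e+04 = 4.577e+06 Pa.
Head loss h_f = ΔP/(ρg) = 4.577e+06/(786·9.81) = 594 m.

h_f ≈ 594 m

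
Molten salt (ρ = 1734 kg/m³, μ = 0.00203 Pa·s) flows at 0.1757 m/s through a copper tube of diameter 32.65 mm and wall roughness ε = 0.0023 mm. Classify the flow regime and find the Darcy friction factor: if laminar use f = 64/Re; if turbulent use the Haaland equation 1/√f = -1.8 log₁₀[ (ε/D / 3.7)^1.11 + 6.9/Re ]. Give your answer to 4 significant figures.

Re = ρVD/μ = 1734·0.1757·0.03265/0.00203 = 4900.
Re > 4000 → turbulent. ε/D = 2.3e-06/0.03265 = 7.04e-05; Haaland: 1/√f = -1.8 log₁₀[5.76e-06 + 0.00141] = 5.129, so f = 0.03801.

f ≈ 0.03801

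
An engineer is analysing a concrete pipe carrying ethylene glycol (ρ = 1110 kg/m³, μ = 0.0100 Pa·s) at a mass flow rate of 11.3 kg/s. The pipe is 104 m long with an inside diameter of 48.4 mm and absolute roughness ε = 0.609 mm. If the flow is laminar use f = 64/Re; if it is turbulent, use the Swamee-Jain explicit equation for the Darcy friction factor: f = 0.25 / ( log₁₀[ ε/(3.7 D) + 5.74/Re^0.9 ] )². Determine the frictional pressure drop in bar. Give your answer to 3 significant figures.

ΔP ≈ 15.8 bar

A = πD²/4 = π(0.0484)²/4 = 0.00184 m²; mean velocity V = ṁ/(ρA) = 11.3/(1110 · 0.00184) = 5.533 m/s.
Reynolds number Re = ρVD/μ = 1110 · 5.533 · 0.0484 / 0.01 = 2.973e+04.
Re > 4000 → turbulent. Relative roughness ε/D = 0.000609/0.0484 = 0.0126. Swamee-Jain: f = 0.25/(log₁₀[0.0126/3.7 + 5.74/2.973e+04^0.9])² = 0.25/(log₁₀[0.0034 + 0.000541])² = 0.25/(-2.404)² = 0.04325.
Darcy-Weisbach: ΔP = f(L/D)(ρV²/2) = 0.04325·(104/0.0484)·(1110·5.533²/2) = 0.04325·2149·1.699e+04 = 1.579e+06 Pa.
ΔP = 1.579e+06 Pa = 15.8 bar.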